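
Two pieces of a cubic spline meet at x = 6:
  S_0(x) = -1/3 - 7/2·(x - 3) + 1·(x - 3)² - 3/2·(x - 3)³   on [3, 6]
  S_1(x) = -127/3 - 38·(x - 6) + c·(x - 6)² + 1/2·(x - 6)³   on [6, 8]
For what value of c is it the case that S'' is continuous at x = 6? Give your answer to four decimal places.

S_0''(x) = 2 - 9·(x - 3), so S_0''(6) = -25. On the right, S_1''(6) = 2c, so c = -25/2.

-12.5000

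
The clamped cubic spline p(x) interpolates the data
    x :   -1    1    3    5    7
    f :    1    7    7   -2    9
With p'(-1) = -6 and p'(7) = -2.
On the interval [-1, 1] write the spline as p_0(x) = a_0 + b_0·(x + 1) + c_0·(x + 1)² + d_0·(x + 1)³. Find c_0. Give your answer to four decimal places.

Write σ_i for p''(x_i). With h_i = 2, 2, 2, 2 and divided differences Δ_i = 3, 0, -9/2, 11/2, the continuity of p' gives the tridiagonal system
  2·σ_0 + 8·σ_1 + 2·σ_2 = 6(Δ_1 - Δ_0) = -18
  2·σ_1 + 8·σ_2 + 2·σ_3 = 6(Δ_2 - Δ_1) = -27
  2·σ_2 + 8·σ_3 + 2·σ_4 = 6(Δ_3 - Δ_2) = 60
Clamped end conditions give two more equations: 2h_0·σ_0 + h_0·σ_1 = 6(Δ_0 - p'(-1)) = 54 and h_3·σ_3 + 2h_3·σ_4 = 6(p'(7) - Δ_3) = -45.
Solving the tridiagonal system: σ_0 = 223/14, σ_1 = -34/7, σ_2 = -11/2, σ_3 = 187/14, σ_4 = -251/14.
On [-1, 1], with p_0(x) = a_0 + b_0·(x + 1) + c_0·(x + 1)² + d_0·(x + 1)³: c_0 = σ_0/2 = 223/28, d_0 = (σ_1 - σ_0)/(6h_0) = -97/56, b_0 = Δ_0 - h_0(2σ_0 + σ_1)/6 = -6.

7.9643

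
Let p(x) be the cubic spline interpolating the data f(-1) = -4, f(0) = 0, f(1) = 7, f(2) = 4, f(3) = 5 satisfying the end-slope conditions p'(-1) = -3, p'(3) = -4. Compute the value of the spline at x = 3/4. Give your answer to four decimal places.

6.1758

Put M_i = p'' at the i-th knot. Here h = (1, 1, 1, 1) and Δ = (4, 7, -3, 1), so the interior equations h_(i-1)·M_(i-1) + 2(h_(i-1)+h_i)·M_i + h_i·M_(i+1) = 6(Δ_i − Δ_(i-1)) read
  1·M_0 + 4·M_1 + 1·M_2 = 6(Δ_1 - Δ_0) = 18
  1·M_1 + 4·M_2 + 1·M_3 = 6(Δ_2 - Δ_1) = -60
  1·M_2 + 4·M_3 + 1·M_4 = 6(Δ_3 - Δ_2) = 24
Clamped end conditions give two more equations: 2h_0·M_0 + h_0·M_1 = 6(Δ_0 - p'(-1)) = 42 and h_3·M_3 + 2h_3·M_4 = 6(p'(3) - Δ_3) = -30.
Solving: M_0 = 37/2, M_1 = 5, M_2 = -41/2, M_3 = 17, M_4 = -47/2.
On [0, 1], p(x) = 0 + 35/4·x + 5/2·x² - 17/4·x³.
With x = 3/4: p(3/4) = 1581/256.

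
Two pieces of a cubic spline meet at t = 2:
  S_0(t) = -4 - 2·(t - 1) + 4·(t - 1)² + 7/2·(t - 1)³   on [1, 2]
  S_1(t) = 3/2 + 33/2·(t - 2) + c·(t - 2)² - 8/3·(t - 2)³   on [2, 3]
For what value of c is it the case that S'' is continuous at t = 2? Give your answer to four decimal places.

S_0''(t) = 8 + 21·(t - 1), so S_0''(2) = 29. On the right, S_1''(2) = 2c, so c = 29/2.

14.5000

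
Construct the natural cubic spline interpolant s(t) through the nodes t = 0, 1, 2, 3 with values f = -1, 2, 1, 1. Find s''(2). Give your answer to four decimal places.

3.2000

Write m_i for s''(x_i). With h_i = 1, 1, 1 and divided differences Δ_i = 3, -1, 0, the continuity of s' gives the tridiagonal system
  1·m_0 + 4·m_1 + 1·m_2 = 6(Δ_1 - Δ_0) = -24
  1·m_1 + 4·m_2 + 1·m_3 = 6(Δ_2 - Δ_1) = 6
Natural end conditions: m_0 = m_3 = 0.
Forward elimination and back-substitution give m_0 = 0, m_1 = -34/5, m_2 = 16/5, m_3 = 0.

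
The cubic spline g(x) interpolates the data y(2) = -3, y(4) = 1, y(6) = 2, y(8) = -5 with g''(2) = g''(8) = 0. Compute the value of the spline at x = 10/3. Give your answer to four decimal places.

-0.2346

Let M_i = g''(x_i). Step sizes h_i = 2, 2, 2; slopes of the chords Δ_i = (y_(i+1) - y_i)/h_i = 2, 1/2, -7/2.
  2·M_0 + 8·M_1 + 2·M_2 = 6(Δ_1 - Δ_0) = -9
  2·M_1 + 8·M_2 + 2·M_3 = 6(Δ_2 - Δ_1) = -24
Natural end conditions: M_0 = M_3 = 0.
Forward elimination and back-substitution give M_0 = 0, M_1 = -2/5, M_2 = -29/10, M_3 = 0.
On [2, 4], g(x) = -3 + 32/15·(x - 2) + 0·(x - 2)² - 1/30·(x - 2)³.
With (x - 2) = 4/3: g(10/3) = -19/81.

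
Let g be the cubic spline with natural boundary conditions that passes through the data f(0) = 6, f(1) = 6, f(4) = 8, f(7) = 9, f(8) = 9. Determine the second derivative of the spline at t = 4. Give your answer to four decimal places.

-0.2821

With M_i denoting the second derivative at x_i, h_i = 1, 3, 3, 1, and Δ_i = (y_(i+1) − y_i)/h_i = 0, 2/3, 1/3, 0:
  1·M_0 + 8·M_1 + 3·M_2 = 6(Δ_1 - Δ_0) = 4
  3·M_1 + 12·M_2 + 3·M_3 = 6(Δ_2 - Δ_1) = -2
  3·M_2 + 8·M_3 + 1·M_4 = 6(Δ_3 - Δ_2) = -2
Natural end conditions: M_0 = M_4 = 0.
Solving the tridiagonal system: M_0 = 0, M_1 = 63/104, M_2 = -11/39, M_3 = -15/104, M_4 = 0.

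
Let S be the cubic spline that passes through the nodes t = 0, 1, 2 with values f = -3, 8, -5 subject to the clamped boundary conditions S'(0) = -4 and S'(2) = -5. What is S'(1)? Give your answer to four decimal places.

0.7500

Write m_i for S''(x_i). With h_i = 1, 1 and divided differences Δ_i = 11, -13, the continuity of S' gives the tridiagonal system
  1·m_0 + 4·m_1 + 1·m_2 = 6(Δ_1 - Δ_0) = -144
Clamped end conditions give two more equations: 2h_0·m_0 + h_0·m_1 = 6(Δ_0 - S'(0)) = 90 and h_1·m_1 + 2h_1·m_2 = 6(S'(2) - Δ_1) = 48.
Solving: m_0 = 161/2, m_1 = -71, m_2 = 119/2.
On [1, 2], S'(t) = b_1 + 2c_1·(t - 1) + 3d_1·(t - 1)² with b_1 = Δ_1 - h_1(2m_1 + m_2)/6 = 3/4, c_1 = m_1/2 = -71/2, d_1 = (m_2 - m_1)/(6h_1) = 87/4. So S'(1) = 3/4.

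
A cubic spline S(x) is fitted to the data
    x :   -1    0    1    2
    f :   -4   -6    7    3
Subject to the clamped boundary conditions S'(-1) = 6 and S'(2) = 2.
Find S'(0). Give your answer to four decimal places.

Write σ_i for S''(x_i). With h_i = 1, 1, 1 and divided differences Δ_i = -2, 13, -4, the continuity of S' gives the tridiagonal system
  1·σ_0 + 4·σ_1 + 1·σ_2 = 6(Δ_1 - Δ_0) = 90
  1·σ_1 + 4·σ_2 + 1·σ_3 = 6(Δ_2 - Δ_1) = -102
Clamped end conditions give two more equations: 2h_0·σ_0 + h_0·σ_1 = 6(Δ_0 - S'(-1)) = -48 and h_2·σ_2 + 2h_2·σ_3 = 6(S'(2) - Δ_2) = 36.
Solving: σ_0 = -706/15, σ_1 = 692/15, σ_2 = -712/15, σ_3 = 626/15.
On [0, 1], S'(x) = b_1 + 2c_1·x + 3d_1·x² with b_1 = Δ_1 - h_1(2σ_1 + σ_2)/6 = 83/15, c_1 = σ_1/2 = 346/15, d_1 = (σ_2 - σ_1)/(6h_1) = -78/5. So S'(0) = 83/15.

5.5333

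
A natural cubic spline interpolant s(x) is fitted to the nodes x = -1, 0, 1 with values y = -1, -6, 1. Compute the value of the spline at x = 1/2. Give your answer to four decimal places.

Write σ_i for s''(x_i). With h_i = 1, 1 and divided differences Δ_i = -5, 7, the continuity of s' gives the tridiagonal system
  1·σ_0 + 4·σ_1 + 1·σ_2 = 6(Δ_1 - Δ_0) = 72
Natural end conditions: σ_0 = σ_2 = 0.
Solving the tridiagonal system: σ_0 = 0, σ_1 = 18, σ_2 = 0.
On [0, 1], s(x) = -6 + 1·x + 9·x² - 3·x³.
With x = 1/2: s(1/2) = -29/8.

-3.6250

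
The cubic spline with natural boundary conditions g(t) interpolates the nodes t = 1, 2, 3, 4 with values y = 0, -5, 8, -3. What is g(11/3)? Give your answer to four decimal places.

2.9185

Let M_i = g''(x_i). Step sizes h_i = 1, 1, 1; slopes of the chords Δ_i = (y_(i+1) - y_i)/h_i = -5, 13, -11.
  1·M_0 + 4·M_1 + 1·M_2 = 6(Δ_1 - Δ_0) = 108
  1·M_1 + 4·M_2 + 1·M_3 = 6(Δ_2 - Δ_1) = -144
Natural end conditions: M_0 = M_3 = 0.
Forward elimination and back-substitution give M_0 = 0, M_1 = 192/5, M_2 = -228/5, M_3 = 0.
On [3, 4], g(t) = 8 + 21/5·(t - 3) - 114/5·(t - 3)² + 38/5·(t - 3)³.
With (t - 3) = 2/3: g(11/3) = 394/135.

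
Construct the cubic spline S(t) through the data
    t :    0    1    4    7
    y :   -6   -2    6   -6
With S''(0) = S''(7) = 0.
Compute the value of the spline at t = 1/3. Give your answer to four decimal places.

With m_i denoting the second derivative at x_i, h_i = 1, 3, 3, and Δ_i = (y_(i+1) − y_i)/h_i = 4, 8/3, -4:
  1·m_0 + 8·m_1 + 3·m_2 = 6(Δ_1 - Δ_0) = -8
  3·m_1 + 12·m_2 + 3·m_3 = 6(Δ_2 - Δ_1) = -40
Natural end conditions: m_0 = m_3 = 0.
Hence m_0 = 0, m_1 = 8/29, m_2 = -296/87, m_3 = 0.
On [0, 1], S(t) = -6 + 344/87·t + 0·t² + 4/87·t³.
With t = 1/3: S(1/3) = -10994/2349.

-4.6803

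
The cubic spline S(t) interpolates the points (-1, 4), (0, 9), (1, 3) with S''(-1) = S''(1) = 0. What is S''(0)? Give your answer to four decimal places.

-16.5000

With M_i denoting the second derivative at x_i, h_i = 1, 1, and Δ_i = (y_(i+1) − y_i)/h_i = 5, -6:
  1·M_0 + 4·M_1 + 1·M_2 = 6(Δ_1 - Δ_0) = -66
Natural end conditions: M_0 = M_2 = 0.
Hence M_0 = 0, M_1 = -33/2, M_2 = 0.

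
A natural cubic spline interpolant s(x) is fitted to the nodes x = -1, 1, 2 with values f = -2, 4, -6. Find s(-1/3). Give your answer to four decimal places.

2.5679

With m_i denoting the second derivative at x_i, h_i = 2, 1, and Δ_i = (y_(i+1) − y_i)/h_i = 3, -10:
  2·m_0 + 6·m_1 + 1·m_2 = 6(Δ_1 - Δ_0) = -78
Natural end conditions: m_0 = m_2 = 0.
Forward elimination and back-substitution give m_0 = 0, m_1 = -13, m_2 = 0.
On [-1, 1], s(x) = -2 + 22/3·(x + 1) + 0·(x + 1)² - 13/12·(x + 1)³.
With (x + 1) = 2/3: s(-1/3) = 208/81.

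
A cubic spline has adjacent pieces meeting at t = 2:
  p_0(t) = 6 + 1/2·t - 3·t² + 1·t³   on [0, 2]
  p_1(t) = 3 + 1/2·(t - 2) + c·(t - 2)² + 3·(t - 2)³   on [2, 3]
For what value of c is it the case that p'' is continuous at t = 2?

3

p_0''(t) = -6 + 6·t, so p_0''(2) = 6. On the right, p_1''(2) = 2c, so c = 3.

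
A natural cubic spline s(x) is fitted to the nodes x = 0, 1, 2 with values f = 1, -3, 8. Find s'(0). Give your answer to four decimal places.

Let m_i = s''(x_i). Step sizes h_i = 1, 1; slopes of the chords Δ_i = (y_(i+1) - y_i)/h_i = -4, 11.
  1·m_0 + 4·m_1 + 1·m_2 = 6(Δ_1 - Δ_0) = 90
Natural end conditions: m_0 = m_2 = 0.
Forward elimination and back-substitution give m_0 = 0, m_1 = 45/2, m_2 = 0.
On [0, 1], s'(x) = b_0 + 2c_0·x + 3d_0·x² with b_0 = Δ_0 - h_0(2m_0 + m_1)/6 = -31/4, c_0 = m_0/2 = 0, d_0 = (m_1 - m_0)/(6h_0) = 15/4. So s'(0) = -31/4.

-7.7500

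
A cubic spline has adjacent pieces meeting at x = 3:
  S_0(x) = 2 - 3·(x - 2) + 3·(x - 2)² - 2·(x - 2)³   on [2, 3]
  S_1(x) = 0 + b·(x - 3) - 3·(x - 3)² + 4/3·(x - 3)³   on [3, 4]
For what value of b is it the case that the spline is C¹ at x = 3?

S_0'(x) = -3 + 6·(x - 2) - 6·(x - 2)², so S_0'(3) = -3. On the right, S_1'(3) = b, so b = -3.

-3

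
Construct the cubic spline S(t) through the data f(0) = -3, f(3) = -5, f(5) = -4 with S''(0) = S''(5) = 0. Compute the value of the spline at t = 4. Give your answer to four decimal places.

-4.6750

Put σ_i = S'' at the i-th knot. Here h = (3, 2) and Δ = (-2/3, 1/2), so the interior equations h_(i-1)·σ_(i-1) + 2(h_(i-1)+h_i)·σ_i + h_i·σ_(i+1) = 6(Δ_i − Δ_(i-1)) read
  3·σ_0 + 10·σ_1 + 2·σ_2 = 6(Δ_1 - Δ_0) = 7
Natural end conditions: σ_0 = σ_2 = 0.
Forward elimination and back-substitution give σ_0 = 0, σ_1 = 7/10, σ_2 = 0.
On [3, 5], S(t) = -5 + 1/30·(t - 3) + 7/20·(t - 3)² - 7/120·(t - 3)³.
With (t - 3) = 1: S(4) = -187/40.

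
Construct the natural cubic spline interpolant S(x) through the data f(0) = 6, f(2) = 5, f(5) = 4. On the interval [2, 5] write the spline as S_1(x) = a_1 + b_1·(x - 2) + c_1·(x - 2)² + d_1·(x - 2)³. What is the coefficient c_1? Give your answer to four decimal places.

0.0500

Put M_i = S'' at the i-th knot. Here h = (2, 3) and Δ = (-1/2, -1/3), so the interior equations h_(i-1)·M_(i-1) + 2(h_(i-1)+h_i)·M_i + h_i·M_(i+1) = 6(Δ_i − Δ_(i-1)) read
  2·M_0 + 10·M_1 + 3·M_2 = 6(Δ_1 - Δ_0) = 1
Natural end conditions: M_0 = M_2 = 0.
Hence M_0 = 0, M_1 = 1/10, M_2 = 0.
On [2, 5], with S_1(x) = a_1 + b_1·(x - 2) + c_1·(x - 2)² + d_1·(x - 2)³: c_1 = M_1/2 = 1/20, d_1 = (M_2 - M_1)/(6h_1) = -1/180, b_1 = Δ_1 - h_1(2M_1 + M_2)/6 = -13/30.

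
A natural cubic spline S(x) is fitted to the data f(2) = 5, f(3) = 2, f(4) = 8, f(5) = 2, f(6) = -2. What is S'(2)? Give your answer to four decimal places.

Put m_i = S'' at the i-th knot. Here h = (1, 1, 1, 1) and Δ = (-3, 6, -6, -4), so the interior equations h_(i-1)·m_(i-1) + 2(h_(i-1)+h_i)·m_i + h_i·m_(i+1) = 6(Δ_i − Δ_(i-1)) read
  1·m_0 + 4·m_1 + 1·m_2 = 6(Δ_1 - Δ_0) = 54
  1·m_1 + 4·m_2 + 1·m_3 = 6(Δ_2 - Δ_1) = -72
  1·m_2 + 4·m_3 + 1·m_4 = 6(Δ_3 - Δ_2) = 12
Natural end conditions: m_0 = m_4 = 0.
Solving: m_0 = 0, m_1 = 555/28, m_2 = -177/7, m_3 = 261/28, m_4 = 0.
On [2, 3], S'(x) = b_0 + 2c_0·(x - 2) + 3d_0·(x - 2)² with b_0 = Δ_0 - h_0(2m_0 + m_1)/6 = -353/56, c_0 = m_0/2 = 0, d_0 = (m_1 - m_0)/(6h_0) = 185/56. So S'(2) = -353/56.

-6.3036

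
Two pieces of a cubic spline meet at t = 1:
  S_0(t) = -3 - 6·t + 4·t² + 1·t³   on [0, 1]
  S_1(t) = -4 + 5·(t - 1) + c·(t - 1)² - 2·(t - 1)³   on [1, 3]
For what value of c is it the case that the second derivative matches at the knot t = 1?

S_0''(t) = 8 + 6·t, so S_0''(1) = 14. On the right, S_1''(1) = 2c, so c = 7.

7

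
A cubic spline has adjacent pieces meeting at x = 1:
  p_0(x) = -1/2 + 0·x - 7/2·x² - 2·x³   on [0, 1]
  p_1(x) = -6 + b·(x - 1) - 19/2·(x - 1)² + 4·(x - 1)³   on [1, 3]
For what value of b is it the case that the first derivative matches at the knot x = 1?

-13

p_0'(x) = 0 - 7·x - 6·x², so p_0'(1) = -13. On the right, p_1'(1) = b, so b = -13.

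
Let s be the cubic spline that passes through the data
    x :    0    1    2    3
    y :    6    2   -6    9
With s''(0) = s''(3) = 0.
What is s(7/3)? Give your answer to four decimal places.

With m_i denoting the second derivative at x_i, h_i = 1, 1, 1, and Δ_i = (y_(i+1) − y_i)/h_i = -4, -8, 15:
  1·m_0 + 4·m_1 + 1·m_2 = 6(Δ_1 - Δ_0) = -24
  1·m_1 + 4·m_2 + 1·m_3 = 6(Δ_2 - Δ_1) = 138
Natural end conditions: m_0 = m_3 = 0.
Forward elimination and back-substitution give m_0 = 0, m_1 = -78/5, m_2 = 192/5, m_3 = 0.
On [2, 3], s(x) = -6 + 11/5·(x - 2) + 96/5·(x - 2)² - 32/5·(x - 2)³.
With (x - 2) = 1/3: s(7/3) = -91/27.

-3.3704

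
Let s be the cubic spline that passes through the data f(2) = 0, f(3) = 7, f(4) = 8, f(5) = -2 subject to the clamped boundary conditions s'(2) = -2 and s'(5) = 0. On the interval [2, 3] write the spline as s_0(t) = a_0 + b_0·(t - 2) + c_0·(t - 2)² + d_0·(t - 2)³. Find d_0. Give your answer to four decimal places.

-7.2667

Put m_i = s'' at the i-th knot. Here h = (1, 1, 1) and Δ = (7, 1, -10), so the interior equations h_(i-1)·m_(i-1) + 2(h_(i-1)+h_i)·m_i + h_i·m_(i+1) = 6(Δ_i − Δ_(i-1)) read
  1·m_0 + 4·m_1 + 1·m_2 = 6(Δ_1 - Δ_0) = -36
  1·m_1 + 4·m_2 + 1·m_3 = 6(Δ_2 - Δ_1) = -66
Clamped end conditions give two more equations: 2h_0·m_0 + h_0·m_1 = 6(Δ_0 - s'(2)) = 54 and h_2·m_2 + 2h_2·m_3 = 6(s'(5) - Δ_2) = 60.
Solving the tridiagonal system: m_0 = 488/15, m_1 = -166/15, m_2 = -364/15, m_3 = 632/15.
On [2, 3], with s_0(t) = a_0 + b_0·(t - 2) + c_0·(t - 2)² + d_0·(t - 2)³: c_0 = m_0/2 = 244/15, d_0 = (m_1 - m_0)/(6h_0) = -109/15, b_0 = Δ_0 - h_0(2m_0 + m_1)/6 = -2.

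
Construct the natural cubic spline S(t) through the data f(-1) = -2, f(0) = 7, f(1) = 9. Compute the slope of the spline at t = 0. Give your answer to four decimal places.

Put m_i = S'' at the i-th knot. Here h = (1, 1) and Δ = (9, 2), so the interior equations h_(i-1)·m_(i-1) + 2(h_(i-1)+h_i)·m_i + h_i·m_(i+1) = 6(Δ_i − Δ_(i-1)) read
  1·m_0 + 4·m_1 + 1·m_2 = 6(Δ_1 - Δ_0) = -42
Natural end conditions: m_0 = m_2 = 0.
Forward elimination and back-substitution give m_0 = 0, m_1 = -21/2, m_2 = 0.
On [0, 1], S'(t) = b_1 + 2c_1·t + 3d_1·t² with b_1 = Δ_1 - h_1(2m_1 + m_2)/6 = 11/2, c_1 = m_1/2 = -21/4, d_1 = (m_2 - m_1)/(6h_1) = 7/4. So S'(0) = 11/2.

5.5000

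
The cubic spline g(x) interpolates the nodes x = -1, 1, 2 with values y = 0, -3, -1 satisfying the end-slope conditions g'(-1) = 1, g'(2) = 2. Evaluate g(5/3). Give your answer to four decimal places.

With M_i denoting the second derivative at x_i, h_i = 2, 1, and Δ_i = (y_(i+1) − y_i)/h_i = -3/2, 2:
  2·M_0 + 6·M_1 + 1·M_2 = 6(Δ_1 - Δ_0) = 21
Clamped end conditions give two more equations: 2h_0·M_0 + h_0·M_1 = 6(Δ_0 - g'(-1)) = -15 and h_1·M_1 + 2h_1·M_2 = 6(g'(2) - Δ_1) = 0.
Forward elimination and back-substitution give M_0 = -83/12, M_1 = 19/3, M_2 = -19/6.
On [1, 2], g(x) = -3 + 5/12·(x - 1) + 19/6·(x - 1)² - 19/12·(x - 1)³.
With (x - 1) = 2/3: g(5/3) = -289/162.

-1.7840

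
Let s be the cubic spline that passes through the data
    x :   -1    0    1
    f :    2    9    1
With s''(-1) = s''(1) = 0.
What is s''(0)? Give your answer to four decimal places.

Write M_i for s''(x_i). With h_i = 1, 1 and divided differences Δ_i = 7, -8, the continuity of s' gives the tridiagonal system
  1·M_0 + 4·M_1 + 1·M_2 = 6(Δ_1 - Δ_0) = -90
Natural end conditions: M_0 = M_2 = 0.
Hence M_0 = 0, M_1 = -45/2, M_2 = 0.

-22.5000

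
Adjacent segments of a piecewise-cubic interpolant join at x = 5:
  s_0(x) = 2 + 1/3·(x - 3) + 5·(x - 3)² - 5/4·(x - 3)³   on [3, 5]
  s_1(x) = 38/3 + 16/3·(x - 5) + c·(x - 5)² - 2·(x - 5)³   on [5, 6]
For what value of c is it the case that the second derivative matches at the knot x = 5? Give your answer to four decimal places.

-2.5000

s_0''(x) = 10 - 15/2·(x - 3), so s_0''(5) = -5. On the right, s_1''(5) = 2c, so c = -5/2.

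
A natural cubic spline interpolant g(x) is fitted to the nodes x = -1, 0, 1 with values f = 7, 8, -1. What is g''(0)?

-15

Let M_i = g''(x_i). Step sizes h_i = 1, 1; slopes of the chords Δ_i = (y_(i+1) - y_i)/h_i = 1, -9.
  1·M_0 + 4·M_1 + 1·M_2 = 6(Δ_1 - Δ_0) = -60
Natural end conditions: M_0 = M_2 = 0.
Solving: M_0 = 0, M_1 = -15, M_2 = 0.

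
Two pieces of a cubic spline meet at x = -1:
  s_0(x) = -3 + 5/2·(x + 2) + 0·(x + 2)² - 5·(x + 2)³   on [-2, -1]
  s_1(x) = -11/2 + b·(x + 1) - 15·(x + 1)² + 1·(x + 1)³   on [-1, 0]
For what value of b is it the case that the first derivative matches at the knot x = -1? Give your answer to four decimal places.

-12.5000

s_0'(x) = 5/2 + 0·(x + 2) - 15·(x + 2)², so s_0'(-1) = -25/2. On the right, s_1'(-1) = b, so b = -25/2.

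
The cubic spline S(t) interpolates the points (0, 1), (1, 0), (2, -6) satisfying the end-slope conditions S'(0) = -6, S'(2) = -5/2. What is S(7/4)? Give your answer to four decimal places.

-4.8574

Let σ_i = S''(x_i). Step sizes h_i = 1, 1; slopes of the chords Δ_i = (y_(i+1) - y_i)/h_i = -1, -6.
  1·σ_0 + 4·σ_1 + 1·σ_2 = 6(Δ_1 - Δ_0) = -30
Clamped end conditions give two more equations: 2h_0·σ_0 + h_0·σ_1 = 6(Δ_0 - S'(0)) = 30 and h_1·σ_1 + 2h_1·σ_2 = 6(S'(2) - Δ_1) = 21.
Solving the tridiagonal system: σ_0 = 97/4, σ_1 = -37/2, σ_2 = 79/4.
On [1, 2], S(t) = 0 - 25/8·(t - 1) - 37/4·(t - 1)² + 51/8·(t - 1)³.
With (t - 1) = 3/4: S(7/4) = -2487/512.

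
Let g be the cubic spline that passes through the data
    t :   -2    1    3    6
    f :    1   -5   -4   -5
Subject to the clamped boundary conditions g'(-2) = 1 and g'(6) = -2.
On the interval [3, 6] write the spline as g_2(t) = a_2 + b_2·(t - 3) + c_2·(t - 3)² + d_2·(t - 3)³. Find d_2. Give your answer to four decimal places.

Let M_i = g''(x_i). Step sizes h_i = 3, 2, 3; slopes of the chords Δ_i = (y_(i+1) - y_i)/h_i = -2, 1/2, -1/3.
  3·M_0 + 10·M_1 + 2·M_2 = 6(Δ_1 - Δ_0) = 15
  2·M_1 + 10·M_2 + 3·M_3 = 6(Δ_2 - Δ_1) = -5
Clamped end conditions give two more equations: 2h_0·M_0 + h_0·M_1 = 6(Δ_0 - g'(-2)) = -18 and h_2·M_2 + 2h_2·M_3 = 6(g'(6) - Δ_2) = -10.
Forward elimination and back-substitution give M_0 = -409/91, M_1 = 272/91, M_2 = -64/91, M_3 = -359/273.
On [3, 6], with g_2(t) = a_2 + b_2·(t - 3) + c_2·(t - 3)² + d_2·(t - 3)³: c_2 = M_2/2 = -32/91, d_2 = (M_3 - M_2)/(6h_2) = -167/4914, b_2 = Δ_2 - h_2(2M_2 + M_3)/6 = 187/182.

-0.0340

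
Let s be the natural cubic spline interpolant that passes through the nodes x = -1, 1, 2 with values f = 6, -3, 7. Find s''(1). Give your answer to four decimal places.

14.5000

Put M_i = s'' at the i-th knot. Here h = (2, 1) and Δ = (-9/2, 10), so the interior equations h_(i-1)·M_(i-1) + 2(h_(i-1)+h_i)·M_i + h_i·M_(i+1) = 6(Δ_i − Δ_(i-1)) read
  2·M_0 + 6·M_1 + 1·M_2 = 6(Δ_1 - Δ_0) = 87
Natural end conditions: M_0 = M_2 = 0.
Solving the tridiagonal system: M_0 = 0, M_1 = 29/2, M_2 = 0.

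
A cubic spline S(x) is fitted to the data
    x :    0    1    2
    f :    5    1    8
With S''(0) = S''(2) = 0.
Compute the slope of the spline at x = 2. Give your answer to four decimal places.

With M_i denoting the second derivative at x_i, h_i = 1, 1, and Δ_i = (y_(i+1) − y_i)/h_i = -4, 7:
  1·M_0 + 4·M_1 + 1·M_2 = 6(Δ_1 - Δ_0) = 66
Natural end conditions: M_0 = M_2 = 0.
Forward elimination and back-substitution give M_0 = 0, M_1 = 33/2, M_2 = 0.
On [1, 2], S'(x) = b_1 + 2c_1·(x - 1) + 3d_1·(x - 1)² with b_1 = Δ_1 - h_1(2M_1 + M_2)/6 = 3/2, c_1 = M_1/2 = 33/4, d_1 = (M_2 - M_1)/(6h_1) = -11/4. So S'(2) = 39/4.

9.7500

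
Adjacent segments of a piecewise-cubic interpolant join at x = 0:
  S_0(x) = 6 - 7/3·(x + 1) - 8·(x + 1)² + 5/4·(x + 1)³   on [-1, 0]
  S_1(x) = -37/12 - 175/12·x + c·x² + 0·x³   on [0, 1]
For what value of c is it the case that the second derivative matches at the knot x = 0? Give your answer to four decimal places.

S_0''(x) = -16 + 15/2·(x + 1), so S_0''(0) = -17/2. On the right, S_1''(0) = 2c, so c = -17/4.

-4.2500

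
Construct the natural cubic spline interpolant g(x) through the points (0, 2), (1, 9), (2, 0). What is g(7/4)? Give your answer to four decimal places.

3.1875

Let M_i = g''(x_i). Step sizes h_i = 1, 1; slopes of the chords Δ_i = (y_(i+1) - y_i)/h_i = 7, -9.
  1·M_0 + 4·M_1 + 1·M_2 = 6(Δ_1 - Δ_0) = -96
Natural end conditions: M_0 = M_2 = 0.
Solving the tridiagonal system: M_0 = 0, M_1 = -24, M_2 = 0.
On [1, 2], g(x) = 9 - 1·(x - 1) - 12·(x - 1)² + 4·(x - 1)³.
With (x - 1) = 3/4: g(7/4) = 51/16.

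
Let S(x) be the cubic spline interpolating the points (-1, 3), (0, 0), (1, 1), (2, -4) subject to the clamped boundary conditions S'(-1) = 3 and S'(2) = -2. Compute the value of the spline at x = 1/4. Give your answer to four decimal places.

0.0094

With M_i denoting the second derivative at x_i, h_i = 1, 1, 1, and Δ_i = (y_(i+1) − y_i)/h_i = -3, 1, -5:
  1·M_0 + 4·M_1 + 1·M_2 = 6(Δ_1 - Δ_0) = 24
  1·M_1 + 4·M_2 + 1·M_3 = 6(Δ_2 - Δ_1) = -36
Clamped end conditions give two more equations: 2h_0·M_0 + h_0·M_1 = 6(Δ_0 - S'(-1)) = -36 and h_2·M_2 + 2h_2·M_3 = 6(S'(2) - Δ_2) = 18.
Solving: M_0 = -398/15, M_1 = 256/15, M_2 = -266/15, M_3 = 268/15.
On [0, 1], S(x) = 0 - 26/15·x + 128/15·x² - 29/5·x³.
With x = 1/4: S(1/4) = 3/320.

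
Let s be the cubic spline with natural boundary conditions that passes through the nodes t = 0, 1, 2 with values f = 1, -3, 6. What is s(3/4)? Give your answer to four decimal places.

Write σ_i for s''(x_i). With h_i = 1, 1 and divided differences Δ_i = -4, 9, the continuity of s' gives the tridiagonal system
  1·σ_0 + 4·σ_1 + 1·σ_2 = 6(Δ_1 - Δ_0) = 78
Natural end conditions: σ_0 = σ_2 = 0.
Solving: σ_0 = 0, σ_1 = 39/2, σ_2 = 0.
On [0, 1], s(t) = 1 - 29/4·t + 0·t² + 13/4·t³.
With t = 3/4: s(3/4) = -785/256.

-3.0664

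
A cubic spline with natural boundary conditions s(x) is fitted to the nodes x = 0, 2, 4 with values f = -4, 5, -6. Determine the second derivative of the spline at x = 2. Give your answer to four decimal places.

Put σ_i = s'' at the i-th knot. Here h = (2, 2) and Δ = (9/2, -11/2), so the interior equations h_(i-1)·σ_(i-1) + 2(h_(i-1)+h_i)·σ_i + h_i·σ_(i+1) = 6(Δ_i − Δ_(i-1)) read
  2·σ_0 + 8·σ_1 + 2·σ_2 = 6(Δ_1 - Δ_0) = -60
Natural end conditions: σ_0 = σ_2 = 0.
Hence σ_0 = 0, σ_1 = -15/2, σ_2 = 0.

-7.5000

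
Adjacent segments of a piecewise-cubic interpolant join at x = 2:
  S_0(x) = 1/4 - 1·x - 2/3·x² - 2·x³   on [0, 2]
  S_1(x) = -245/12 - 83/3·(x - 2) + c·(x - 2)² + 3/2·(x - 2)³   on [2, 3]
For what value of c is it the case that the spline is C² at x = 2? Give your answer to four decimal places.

-12.6667

S_0''(x) = -4/3 - 12·x, so S_0''(2) = -76/3. On the right, S_1''(2) = 2c, so c = -38/3.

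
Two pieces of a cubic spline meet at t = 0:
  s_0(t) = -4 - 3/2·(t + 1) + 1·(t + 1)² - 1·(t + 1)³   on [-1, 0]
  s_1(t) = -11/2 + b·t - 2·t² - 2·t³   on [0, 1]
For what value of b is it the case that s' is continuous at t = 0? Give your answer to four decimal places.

-2.5000

s_0'(t) = -3/2 + 2·(t + 1) - 3·(t + 1)², so s_0'(0) = -5/2. On the right, s_1'(0) = b, so b = -5/2.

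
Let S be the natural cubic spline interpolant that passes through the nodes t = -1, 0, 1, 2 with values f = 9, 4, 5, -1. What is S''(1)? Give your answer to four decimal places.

-13.6000

Write M_i for S''(x_i). With h_i = 1, 1, 1 and divided differences Δ_i = -5, 1, -6, the continuity of S' gives the tridiagonal system
  1·M_0 + 4·M_1 + 1·M_2 = 6(Δ_1 - Δ_0) = 36
  1·M_1 + 4·M_2 + 1·M_3 = 6(Δ_2 - Δ_1) = -42
Natural end conditions: M_0 = M_3 = 0.
Solving: M_0 = 0, M_1 = 62/5, M_2 = -68/5, M_3 = 0.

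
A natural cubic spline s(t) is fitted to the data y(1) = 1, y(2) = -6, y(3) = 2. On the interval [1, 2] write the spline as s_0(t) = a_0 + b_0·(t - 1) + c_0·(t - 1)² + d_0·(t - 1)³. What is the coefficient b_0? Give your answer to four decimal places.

-10.7500

Let M_i = s''(x_i). Step sizes h_i = 1, 1; slopes of the chords Δ_i = (y_(i+1) - y_i)/h_i = -7, 8.
  1·M_0 + 4·M_1 + 1·M_2 = 6(Δ_1 - Δ_0) = 90
Natural end conditions: M_0 = M_2 = 0.
Forward elimination and back-substitution give M_0 = 0, M_1 = 45/2, M_2 = 0.
On [1, 2], with s_0(t) = a_0 + b_0·(t - 1) + c_0·(t - 1)² + d_0·(t - 1)³: c_0 = M_0/2 = 0, d_0 = (M_1 - M_0)/(6h_0) = 15/4, b_0 = Δ_0 - h_0(2M_0 + M_1)/6 = -43/4.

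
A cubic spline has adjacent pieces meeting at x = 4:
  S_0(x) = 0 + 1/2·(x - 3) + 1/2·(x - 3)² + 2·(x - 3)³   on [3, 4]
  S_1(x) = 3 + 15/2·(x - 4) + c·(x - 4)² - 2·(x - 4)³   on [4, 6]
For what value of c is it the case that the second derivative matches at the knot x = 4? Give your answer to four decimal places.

6.5000

S_0''(x) = 1 + 12·(x - 3), so S_0''(4) = 13. On the right, S_1''(4) = 2c, so c = 13/2.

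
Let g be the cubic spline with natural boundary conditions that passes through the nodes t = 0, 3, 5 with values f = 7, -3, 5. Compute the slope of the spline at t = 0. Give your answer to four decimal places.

Let M_i = g''(x_i). Step sizes h_i = 3, 2; slopes of the chords Δ_i = (y_(i+1) - y_i)/h_i = -10/3, 4.
  3·M_0 + 10·M_1 + 2·M_2 = 6(Δ_1 - Δ_0) = 44
Natural end conditions: M_0 = M_2 = 0.
Hence M_0 = 0, M_1 = 22/5, M_2 = 0.
On [0, 3], g'(t) = b_0 + 2c_0·t + 3d_0·t² with b_0 = Δ_0 - h_0(2M_0 + M_1)/6 = -83/15, c_0 = M_0/2 = 0, d_0 = (M_1 - M_0)/(6h_0) = 11/45. So g'(0) = -83/15.

-5.5333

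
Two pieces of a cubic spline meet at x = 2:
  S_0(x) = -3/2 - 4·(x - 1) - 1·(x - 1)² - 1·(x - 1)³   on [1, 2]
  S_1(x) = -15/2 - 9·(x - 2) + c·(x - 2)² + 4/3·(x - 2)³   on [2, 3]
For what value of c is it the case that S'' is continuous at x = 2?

-4

S_0''(x) = -2 - 6·(x - 1), so S_0''(2) = -8. On the right, S_1''(2) = 2c, so c = -4.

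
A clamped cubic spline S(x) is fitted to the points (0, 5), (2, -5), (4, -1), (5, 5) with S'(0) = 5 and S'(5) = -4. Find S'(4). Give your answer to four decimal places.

Put σ_i = S'' at the i-th knot. Here h = (2, 2, 1) and Δ = (-5, 2, 6), so the interior equations h_(i-1)·σ_(i-1) + 2(h_(i-1)+h_i)·σ_i + h_i·σ_(i+1) = 6(Δ_i − Δ_(i-1)) read
  2·σ_0 + 8·σ_1 + 2·σ_2 = 6(Δ_1 - Δ_0) = 42
  2·σ_1 + 6·σ_2 + 1·σ_3 = 6(Δ_2 - Δ_1) = 24
Clamped end conditions give two more equations: 2h_0·σ_0 + h_0·σ_1 = 6(Δ_0 - S'(0)) = -60 and h_2·σ_2 + 2h_2·σ_3 = 6(S'(5) - Δ_2) = -60.
Hence σ_0 = -441/23, σ_1 = 192/23, σ_2 = 156/23, σ_3 = -768/23.
On [4, 5], S'(x) = b_2 + 2c_2·(x - 4) + 3d_2·(x - 4)² with b_2 = Δ_2 - h_2(2σ_2 + σ_3)/6 = 214/23, c_2 = σ_2/2 = 78/23, d_2 = (σ_3 - σ_2)/(6h_2) = -154/23. So S'(4) = 214/23.

9.3043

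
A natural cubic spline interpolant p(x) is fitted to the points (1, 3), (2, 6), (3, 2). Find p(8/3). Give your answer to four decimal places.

3.8519

Write M_i for p''(x_i). With h_i = 1, 1 and divided differences Δ_i = 3, -4, the continuity of p' gives the tridiagonal system
  1·M_0 + 4·M_1 + 1·M_2 = 6(Δ_1 - Δ_0) = -42
Natural end conditions: M_0 = M_2 = 0.
Forward elimination and back-substitution give M_0 = 0, M_1 = -21/2, M_2 = 0.
On [2, 3], p(x) = 6 - 1/2·(x - 2) - 21/4·(x - 2)² + 7/4·(x - 2)³.
With (x - 2) = 2/3: p(8/3) = 104/27.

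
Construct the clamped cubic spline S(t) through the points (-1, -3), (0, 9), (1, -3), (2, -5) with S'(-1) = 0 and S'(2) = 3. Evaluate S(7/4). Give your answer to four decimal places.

With m_i denoting the second derivative at x_i, h_i = 1, 1, 1, and Δ_i = (y_(i+1) − y_i)/h_i = 12, -12, -2:
  1·m_0 + 4·m_1 + 1·m_2 = 6(Δ_1 - Δ_0) = -144
  1·m_1 + 4·m_2 + 1·m_3 = 6(Δ_2 - Δ_1) = 60
Clamped end conditions give two more equations: 2h_0·m_0 + h_0·m_1 = 6(Δ_0 - S'(-1)) = 72 and h_2·m_2 + 2h_2·m_3 = 6(S'(2) - Δ_2) = 30.
Solving the tridiagonal system: m_0 = 66, m_1 = -60, m_2 = 30, m_3 = 0.
On [1, 2], S(t) = -3 - 12·(t - 1) + 15·(t - 1)² - 5·(t - 1)³.
With (t - 1) = 3/4: S(7/4) = -363/64.

-5.6719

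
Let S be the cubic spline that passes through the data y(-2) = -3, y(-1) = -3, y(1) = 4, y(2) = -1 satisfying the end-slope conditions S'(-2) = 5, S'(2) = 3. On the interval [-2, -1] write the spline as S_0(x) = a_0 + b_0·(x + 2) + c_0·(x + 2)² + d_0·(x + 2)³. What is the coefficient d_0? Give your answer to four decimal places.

5.8143

Let M_i = S''(x_i). Step sizes h_i = 1, 2, 1; slopes of the chords Δ_i = (y_(i+1) - y_i)/h_i = 0, 7/2, -5.
  1·M_0 + 6·M_1 + 2·M_2 = 6(Δ_1 - Δ_0) = 21
  2·M_1 + 6·M_2 + 1·M_3 = 6(Δ_2 - Δ_1) = -51
Clamped end conditions give two more equations: 2h_0·M_0 + h_0·M_1 = 6(Δ_0 - S'(-2)) = -30 and h_2·M_2 + 2h_2·M_3 = 6(S'(2) - Δ_2) = 48.
Solving the tridiagonal system: M_0 = -757/35, M_1 = 464/35, M_2 = -646/35, M_3 = 1163/35.
On [-2, -1], with S_0(x) = a_0 + b_0·(x + 2) + c_0·(x + 2)² + d_0·(x + 2)³: c_0 = M_0/2 = -757/70, d_0 = (M_1 - M_0)/(6h_0) = 407/70, b_0 = Δ_0 - h_0(2M_0 + M_1)/6 = 5.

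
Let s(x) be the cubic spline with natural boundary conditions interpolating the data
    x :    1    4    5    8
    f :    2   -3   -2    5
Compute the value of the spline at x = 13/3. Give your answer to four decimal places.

-2.8219

Put σ_i = s'' at the i-th knot. Here h = (3, 1, 3) and Δ = (-5/3, 1, 7/3), so the interior equations h_(i-1)·σ_(i-1) + 2(h_(i-1)+h_i)·σ_i + h_i·σ_(i+1) = 6(Δ_i − Δ_(i-1)) read
  3·σ_0 + 8·σ_1 + 1·σ_2 = 6(Δ_1 - Δ_0) = 16
  1·σ_1 + 8·σ_2 + 3·σ_3 = 6(Δ_2 - Δ_1) = 8
Natural end conditions: σ_0 = σ_3 = 0.
Solving the tridiagonal system: σ_0 = 0, σ_1 = 40/21, σ_2 = 16/21, σ_3 = 0.
On [4, 5], s(x) = -3 + 5/21·(x - 4) + 20/21·(x - 4)² - 4/21·(x - 4)³.
With (x - 4) = 1/3: s(13/3) = -1600/567.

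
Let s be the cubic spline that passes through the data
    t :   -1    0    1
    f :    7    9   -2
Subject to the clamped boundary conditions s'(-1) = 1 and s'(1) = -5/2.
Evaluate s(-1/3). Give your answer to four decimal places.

With M_i denoting the second derivative at x_i, h_i = 1, 1, and Δ_i = (y_(i+1) − y_i)/h_i = 2, -11:
  1·M_0 + 4·M_1 + 1·M_2 = 6(Δ_1 - Δ_0) = -78
Clamped end conditions give two more equations: 2h_0·M_0 + h_0·M_1 = 6(Δ_0 - s'(-1)) = 6 and h_1·M_1 + 2h_1·M_2 = 6(s'(1) - Δ_1) = 51.
Forward elimination and back-substitution give M_0 = 83/4, M_1 = -71/2, M_2 = 173/4.
On [-1, 0], s(t) = 7 + 1·(t + 1) + 83/8·(t + 1)² - 75/8·(t + 1)³.
With (t + 1) = 2/3: s(-1/3) = 19/2.

9.5000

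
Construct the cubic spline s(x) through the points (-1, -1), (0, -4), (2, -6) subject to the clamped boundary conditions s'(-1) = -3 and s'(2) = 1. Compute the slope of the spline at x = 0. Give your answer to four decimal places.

With m_i denoting the second derivative at x_i, h_i = 1, 2, and Δ_i = (y_(i+1) − y_i)/h_i = -3, -1:
  1·m_0 + 6·m_1 + 2·m_2 = 6(Δ_1 - Δ_0) = 12
Clamped end conditions give two more equations: 2h_0·m_0 + h_0·m_1 = 6(Δ_0 - s'(-1)) = 0 and h_1·m_1 + 2h_1·m_2 = 6(s'(2) - Δ_1) = 12.
Solving: m_0 = -2/3, m_1 = 4/3, m_2 = 7/3.
On [0, 2], s'(x) = b_1 + 2c_1·x + 3d_1·x² with b_1 = Δ_1 - h_1(2m_1 + m_2)/6 = -8/3, c_1 = m_1/2 = 2/3, d_1 = (m_2 - m_1)/(6h_1) = 1/12. So s'(0) = -8/3.

-2.6667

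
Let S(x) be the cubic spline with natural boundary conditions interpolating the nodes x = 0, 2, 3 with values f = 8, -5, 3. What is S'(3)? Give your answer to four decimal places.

10.4167

Put σ_i = S'' at the i-th knot. Here h = (2, 1) and Δ = (-13/2, 8), so the interior equations h_(i-1)·σ_(i-1) + 2(h_(i-1)+h_i)·σ_i + h_i·σ_(i+1) = 6(Δ_i − Δ_(i-1)) read
  2·σ_0 + 6·σ_1 + 1·σ_2 = 6(Δ_1 - Δ_0) = 87
Natural end conditions: σ_0 = σ_2 = 0.
Solving the tridiagonal system: σ_0 = 0, σ_1 = 29/2, σ_2 = 0.
On [2, 3], S'(x) = b_1 + 2c_1·(x - 2) + 3d_1·(x - 2)² with b_1 = Δ_1 - h_1(2σ_1 + σ_2)/6 = 19/6, c_1 = σ_1/2 = 29/4, d_1 = (σ_2 - σ_1)/(6h_1) = -29/12. So S'(3) = 125/12.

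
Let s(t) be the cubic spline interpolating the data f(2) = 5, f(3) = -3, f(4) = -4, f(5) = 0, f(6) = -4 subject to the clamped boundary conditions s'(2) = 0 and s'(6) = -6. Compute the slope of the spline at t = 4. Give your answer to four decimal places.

With σ_i denoting the second derivative at x_i, h_i = 1, 1, 1, 1, and Δ_i = (y_(i+1) − y_i)/h_i = -8, -1, 4, -4:
  1·σ_0 + 4·σ_1 + 1·σ_2 = 6(Δ_1 - Δ_0) = 42
  1·σ_1 + 4·σ_2 + 1·σ_3 = 6(Δ_2 - Δ_1) = 30
  1·σ_2 + 4·σ_3 + 1·σ_4 = 6(Δ_3 - Δ_2) = -48
Clamped end conditions give two more equations: 2h_0·σ_0 + h_0·σ_1 = 6(Δ_0 - s'(2)) = -48 and h_3·σ_3 + 2h_3·σ_4 = 6(s'(6) - Δ_3) = -12.
Forward elimination and back-substitution give σ_0 = -909/28, σ_1 = 237/14, σ_2 = 27/4, σ_3 = -195/14, σ_4 = 27/28.
On [4, 5], s'(t) = b_2 + 2c_2·(t - 4) + 3d_2·(t - 4)² with b_2 = Δ_2 - h_2(2σ_2 + σ_3)/6 = 57/14, c_2 = σ_2/2 = 27/8, d_2 = (σ_3 - σ_2)/(6h_2) = -193/56. So s'(4) = 57/14.

4.0714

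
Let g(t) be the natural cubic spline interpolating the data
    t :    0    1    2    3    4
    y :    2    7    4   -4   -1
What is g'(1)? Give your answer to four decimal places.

Write σ_i for g''(x_i). With h_i = 1, 1, 1, 1 and divided differences Δ_i = 5, -3, -8, 3, the continuity of g' gives the tridiagonal system
  1·σ_0 + 4·σ_1 + 1·σ_2 = 6(Δ_1 - Δ_0) = -48
  1·σ_1 + 4·σ_2 + 1·σ_3 = 6(Δ_2 - Δ_1) = -30
  1·σ_2 + 4·σ_3 + 1·σ_4 = 6(Δ_3 - Δ_2) = 66
Natural end conditions: σ_0 = σ_4 = 0.
Solving the tridiagonal system: σ_0 = 0, σ_1 = -267/28, σ_2 = -69/7, σ_3 = 531/28, σ_4 = 0.
On [1, 2], g'(t) = b_1 + 2c_1·(t - 1) + 3d_1·(t - 1)² with b_1 = Δ_1 - h_1(2σ_1 + σ_2)/6 = 51/28, c_1 = σ_1/2 = -267/56, d_1 = (σ_2 - σ_1)/(6h_1) = -3/56. So g'(1) = 51/28.

1.8214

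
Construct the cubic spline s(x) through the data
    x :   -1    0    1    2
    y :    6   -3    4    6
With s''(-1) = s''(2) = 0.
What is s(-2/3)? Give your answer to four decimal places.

1.6370

Write m_i for s''(x_i). With h_i = 1, 1, 1 and divided differences Δ_i = -9, 7, 2, the continuity of s' gives the tridiagonal system
  1·m_0 + 4·m_1 + 1·m_2 = 6(Δ_1 - Δ_0) = 96
  1·m_1 + 4·m_2 + 1·m_3 = 6(Δ_2 - Δ_1) = -30
Natural end conditions: m_0 = m_3 = 0.
Forward elimination and back-substitution give m_0 = 0, m_1 = 138/5, m_2 = -72/5, m_3 = 0.
On [-1, 0], s(x) = 6 - 68/5·(x + 1) + 0·(x + 1)² + 23/5·(x + 1)³.
With (x + 1) = 1/3: s(-2/3) = 221/135.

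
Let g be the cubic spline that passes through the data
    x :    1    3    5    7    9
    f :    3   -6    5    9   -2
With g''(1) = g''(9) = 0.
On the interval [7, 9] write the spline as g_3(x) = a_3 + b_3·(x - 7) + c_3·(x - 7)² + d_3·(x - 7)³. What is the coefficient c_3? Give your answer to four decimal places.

With m_i denoting the second derivative at x_i, h_i = 2, 2, 2, 2, and Δ_i = (y_(i+1) − y_i)/h_i = -9/2, 11/2, 2, -11/2:
  2·m_0 + 8·m_1 + 2·m_2 = 6(Δ_1 - Δ_0) = 60
  2·m_1 + 8·m_2 + 2·m_3 = 6(Δ_2 - Δ_1) = -21
  2·m_2 + 8·m_3 + 2·m_4 = 6(Δ_3 - Δ_2) = -45
Natural end conditions: m_0 = m_4 = 0.
Hence m_0 = 0, m_1 = 939/112, m_2 = -99/28, m_3 = -531/112, m_4 = 0.
On [7, 9], with g_3(x) = a_3 + b_3·(x - 7) + c_3·(x - 7)² + d_3·(x - 7)³: c_3 = m_3/2 = -531/224, d_3 = (m_4 - m_3)/(6h_3) = 177/448, b_3 = Δ_3 - h_3(2m_3 + m_4)/6 = -131/56.

-2.3705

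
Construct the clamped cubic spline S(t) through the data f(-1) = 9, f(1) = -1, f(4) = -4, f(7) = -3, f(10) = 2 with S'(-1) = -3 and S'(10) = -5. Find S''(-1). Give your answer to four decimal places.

-4.8310

With M_i denoting the second derivative at x_i, h_i = 2, 3, 3, 3, and Δ_i = (y_(i+1) − y_i)/h_i = -5, -1, 1/3, 5/3:
  2·M_0 + 10·M_1 + 3·M_2 = 6(Δ_1 - Δ_0) = 24
  3·M_1 + 12·M_2 + 3·M_3 = 6(Δ_2 - Δ_1) = 8
  3·M_2 + 12·M_3 + 3·M_4 = 6(Δ_3 - Δ_2) = 8
Clamped end conditions give two more equations: 2h_0·M_0 + h_0·M_1 = 6(Δ_0 - S'(-1)) = -12 and h_3·M_3 + 2h_3·M_4 = 6(S'(10) - Δ_3) = -40.
Hence M_0 = -343/71, M_1 = 260/71, M_2 = -70/71, M_3 = 628/213, M_4 = -578/71.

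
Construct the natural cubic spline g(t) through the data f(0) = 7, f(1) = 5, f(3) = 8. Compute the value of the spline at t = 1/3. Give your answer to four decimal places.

With m_i denoting the second derivative at x_i, h_i = 1, 2, and Δ_i = (y_(i+1) − y_i)/h_i = -2, 3/2:
  1·m_0 + 6·m_1 + 2·m_2 = 6(Δ_1 - Δ_0) = 21
Natural end conditions: m_0 = m_2 = 0.
Solving the tridiagonal system: m_0 = 0, m_1 = 7/2, m_2 = 0.
On [0, 1], g(t) = 7 - 31/12·t + 0·t² + 7/12·t³.
With t = 1/3: g(1/3) = 499/81.

6.1605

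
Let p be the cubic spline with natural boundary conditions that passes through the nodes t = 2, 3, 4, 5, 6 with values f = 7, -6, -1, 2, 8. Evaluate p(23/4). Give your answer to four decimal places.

6.2028

Write M_i for p''(x_i). With h_i = 1, 1, 1, 1 and divided differences Δ_i = -13, 5, 3, 6, the continuity of p' gives the tridiagonal system
  1·M_0 + 4·M_1 + 1·M_2 = 6(Δ_1 - Δ_0) = 108
  1·M_1 + 4·M_2 + 1·M_3 = 6(Δ_2 - Δ_1) = -12
  1·M_2 + 4·M_3 + 1·M_4 = 6(Δ_3 - Δ_2) = 18
Natural end conditions: M_0 = M_4 = 0.
Forward elimination and back-substitution give M_0 = 0, M_1 = 843/28, M_2 = -87/7, M_3 = 213/28, M_4 = 0.
On [5, 6], p(t) = 2 + 97/28·(t - 5) + 213/56·(t - 5)² - 71/56·(t - 5)³.
With (t - 5) = 3/4: p(23/4) = 22231/3584.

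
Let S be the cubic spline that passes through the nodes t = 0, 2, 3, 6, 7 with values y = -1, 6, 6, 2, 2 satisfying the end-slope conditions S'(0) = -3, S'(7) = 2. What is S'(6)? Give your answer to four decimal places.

-1.0773

Put M_i = S'' at the i-th knot. Here h = (2, 1, 3, 1) and Δ = (7/2, 0, -4/3, 0), so the interior equations h_(i-1)·M_(i-1) + 2(h_(i-1)+h_i)·M_i + h_i·M_(i+1) = 6(Δ_i − Δ_(i-1)) read
  2·M_0 + 6·M_1 + 1·M_2 = 6(Δ_1 - Δ_0) = -21
  1·M_1 + 8·M_2 + 3·M_3 = 6(Δ_2 - Δ_1) = -8
  3·M_2 + 8·M_3 + 1·M_4 = 6(Δ_3 - Δ_2) = 8
Clamped end conditions give two more equations: 2h_0·M_0 + h_0·M_1 = 6(Δ_0 - S'(0)) = 39 and h_3·M_3 + 2h_3·M_4 = 6(S'(7) - Δ_3) = 12.
Hence M_0 = 9101/660, M_1 = -1333/165, M_2 = -7/66, M_3 = 17/55, M_4 = 643/110.
On [6, 7], S'(t) = b_3 + 2c_3·(t - 6) + 3d_3·(t - 6)² with b_3 = Δ_3 - h_3(2M_3 + M_4)/6 = -237/220, c_3 = M_3/2 = 17/110, d_3 = (M_4 - M_3)/(6h_3) = 203/220. So S'(6) = -237/220.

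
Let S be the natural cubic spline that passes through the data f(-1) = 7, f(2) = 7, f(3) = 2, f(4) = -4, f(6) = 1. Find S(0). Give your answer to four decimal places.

Let m_i = S''(x_i). Step sizes h_i = 3, 1, 1, 2; slopes of the chords Δ_i = (y_(i+1) - y_i)/h_i = 0, -5, -6, 5/2.
  3·m_0 + 8·m_1 + 1·m_2 = 6(Δ_1 - Δ_0) = -30
  1·m_1 + 4·m_2 + 1·m_3 = 6(Δ_2 - Δ_1) = -6
  1·m_2 + 6·m_3 + 2·m_4 = 6(Δ_3 - Δ_2) = 51
Natural end conditions: m_0 = m_4 = 0.
Hence m_0 = 0, m_1 = -603/178, m_2 = -258/89, m_3 = 1599/178, m_4 = 0.
On [-1, 2], S(t) = 7 + 603/356·(t + 1) + 0·(t + 1)² - 67/356·(t + 1)³.
With (t + 1) = 1: S(0) = 757/89.

8.5056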